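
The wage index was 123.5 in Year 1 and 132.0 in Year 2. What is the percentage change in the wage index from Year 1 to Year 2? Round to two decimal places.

Change = (132.0 − 123.5) / 123.5 × 100
       = 8.5 / 123.5 × 100 = 6.8826%

6.88%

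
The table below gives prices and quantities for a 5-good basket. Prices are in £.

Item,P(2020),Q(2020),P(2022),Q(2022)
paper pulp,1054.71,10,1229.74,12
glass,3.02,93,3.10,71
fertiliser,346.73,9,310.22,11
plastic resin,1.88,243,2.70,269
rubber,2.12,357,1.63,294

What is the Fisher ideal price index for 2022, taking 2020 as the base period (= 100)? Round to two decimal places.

Laspeyres component (base-period weights):
ΣP(2022)Q(2020) = 1229.74×10 + 3.10×93 + 310.22×9 + 2.70×243 + 1.63×357 = 12297.4 + 288.3 + 2791.98 + 656.1 + 581.91 = 16615.69
ΣP(2020)Q(2020) = 1054.71×10 + 3.02×93 + 346.73×9 + 1.88×243 + 2.12×357 = 10547.1 + 280.86 + 3120.57 + 456.84 + 756.84 = 15162.21
L = 16615.69 / 15162.21 × 100 = 109.5862
Paasche component (current-period weights):
ΣP(2022)Q(2022) = 1229.74×12 + 3.10×71 + 310.22×11 + 2.70×269 + 1.63×294 = 14756.88 + 220.1 + 3412.42 + 726.3 + 479.22 = 19594.92
ΣP(2020)Q(2022) = 1054.71×12 + 3.02×71 + 346.73×11 + 1.88×269 + 2.12×294 = 12656.52 + 214.42 + 3814.03 + 505.72 + 623.28 = 17813.97
P = 19594.92 / 17813.97 × 100 = 109.9975
Fisher = √(L × P) = √(109.5862 × 109.9975) = 109.7917

109.79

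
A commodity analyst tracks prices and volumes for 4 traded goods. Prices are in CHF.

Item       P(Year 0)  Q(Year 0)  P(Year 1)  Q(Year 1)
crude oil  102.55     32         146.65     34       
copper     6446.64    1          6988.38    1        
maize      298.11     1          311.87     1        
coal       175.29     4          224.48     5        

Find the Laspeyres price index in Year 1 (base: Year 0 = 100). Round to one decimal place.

Laspeyres price index uses base-period quantities as weights.
ΣP(Year 1)·Q(Year 0) = 146.65×32 + 6988.38×1 + 311.87×1 + 224.48×4 = 4692.8 + 6988.38 + 311.87 + 897.92 = 12890.97
ΣP(Year 0)·Q(Year 0) = 102.55×32 + 6446.64×1 + 298.11×1 + 175.29×4 = 3281.6 + 6446.64 + 298.11 + 701.16 = 10727.51
Index = 12890.97 / 10727.51 × 100 = 120.1674

120.2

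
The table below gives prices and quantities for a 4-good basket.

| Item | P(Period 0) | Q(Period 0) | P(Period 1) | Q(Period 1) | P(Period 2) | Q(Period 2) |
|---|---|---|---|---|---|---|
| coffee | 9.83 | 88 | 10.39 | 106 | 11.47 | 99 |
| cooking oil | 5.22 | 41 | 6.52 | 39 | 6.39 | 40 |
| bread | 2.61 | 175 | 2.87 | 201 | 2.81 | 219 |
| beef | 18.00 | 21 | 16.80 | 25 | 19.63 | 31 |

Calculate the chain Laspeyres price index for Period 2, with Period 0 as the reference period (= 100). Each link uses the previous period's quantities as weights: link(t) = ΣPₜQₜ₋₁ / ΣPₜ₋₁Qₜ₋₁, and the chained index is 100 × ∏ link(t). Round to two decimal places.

114.03

Link Period 0→Period 1:
ΣP(Period 1)Q(Period 0) = 10.39×88 + 6.52×41 + 2.87×175 + 16.80×21 = 914.32 + 267.32 + 502.25 + 352.8 = 2036.69
ΣP(Period 0)Q(Period 0) = 9.83×88 + 5.22×41 + 2.61×175 + 18.00×21 = 865.04 + 214.02 + 456.75 + 378 = 1913.81
link = 2036.69/1913.81 = 1.064207
Link Period 1→Period 2:
ΣP(Period 2)Q(Period 1) = 11.47×106 + 6.39×39 + 2.81×201 + 19.63×25 = 1215.82 + 249.21 + 564.81 + 490.75 = 2520.59
ΣP(Period 1)Q(Period 1) = 10.39×106 + 6.52×39 + 2.87×201 + 16.80×25 = 1101.34 + 254.28 + 576.87 + 420 = 2352.49
link = 2520.59/2352.49 = 1.071456
Chained index = 100 × 1.064207 × 1.071456 = 114.0251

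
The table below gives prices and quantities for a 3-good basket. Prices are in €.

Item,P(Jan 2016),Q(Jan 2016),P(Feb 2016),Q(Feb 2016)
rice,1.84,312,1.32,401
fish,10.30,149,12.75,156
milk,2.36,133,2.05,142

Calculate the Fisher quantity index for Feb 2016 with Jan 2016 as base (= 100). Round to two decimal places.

109.66

Laspeyres component (base-period weights):
ΣP(Jan 2016)Q(Feb 2016) = 1.84×401 + 10.30×156 + 2.36×142 = 737.84 + 1606.8 + 335.12 = 2679.76
ΣP(Jan 2016)Q(Jan 2016) = 1.84×312 + 10.30×149 + 2.36×133 = 574.08 + 1534.7 + 313.88 = 2422.66
L = 2679.76 / 2422.66 × 100 = 110.6123
Paasche component (current-period weights):
ΣP(Feb 2016)Q(Feb 2016) = 1.32×401 + 12.75×156 + 2.05×142 = 529.32 + 1989 + 291.1 = 2809.42
ΣP(Feb 2016)Q(Jan 2016) = 1.32×312 + 12.75×149 + 2.05×133 = 411.84 + 1899.75 + 272.65 = 2584.24
P = 2809.42 / 2584.24 × 100 = 108.7136
Fisher = √(L × P) = √(110.6123 × 108.7136) = 109.6588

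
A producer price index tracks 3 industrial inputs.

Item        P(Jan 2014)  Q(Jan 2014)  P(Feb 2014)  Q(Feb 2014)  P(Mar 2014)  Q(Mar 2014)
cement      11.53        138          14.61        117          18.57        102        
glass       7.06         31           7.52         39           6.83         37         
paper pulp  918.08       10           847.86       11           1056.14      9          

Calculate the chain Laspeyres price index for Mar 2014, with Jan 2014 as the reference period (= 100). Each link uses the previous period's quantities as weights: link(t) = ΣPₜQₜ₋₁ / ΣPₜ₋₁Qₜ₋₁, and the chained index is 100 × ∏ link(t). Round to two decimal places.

Link Jan 2014→Feb 2014:
ΣP(Feb 2014)Q(Jan 2014) = 14.61×138 + 7.52×31 + 847.86×10 = 2016.18 + 233.12 + 8478.6 = 10727.9
ΣP(Jan 2014)Q(Jan 2014) = 11.53×138 + 7.06×31 + 918.08×10 = 1591.14 + 218.86 + 9180.8 = 10990.8
link = 10727.9/10990.8 = 0.976080
Link Feb 2014→Mar 2014:
ΣP(Mar 2014)Q(Feb 2014) = 18.57×117 + 6.83×39 + 1056.14×11 = 2172.69 + 266.37 + 11617.54 = 14056.6
ΣP(Feb 2014)Q(Feb 2014) = 14.61×117 + 7.52×39 + 847.86×11 = 1709.37 + 293.28 + 9326.46 = 11329.11
link = 14056.6/11329.11 = 1.240751
Chained index = 100 × 0.976080 × 1.240751 = 121.1072

121.11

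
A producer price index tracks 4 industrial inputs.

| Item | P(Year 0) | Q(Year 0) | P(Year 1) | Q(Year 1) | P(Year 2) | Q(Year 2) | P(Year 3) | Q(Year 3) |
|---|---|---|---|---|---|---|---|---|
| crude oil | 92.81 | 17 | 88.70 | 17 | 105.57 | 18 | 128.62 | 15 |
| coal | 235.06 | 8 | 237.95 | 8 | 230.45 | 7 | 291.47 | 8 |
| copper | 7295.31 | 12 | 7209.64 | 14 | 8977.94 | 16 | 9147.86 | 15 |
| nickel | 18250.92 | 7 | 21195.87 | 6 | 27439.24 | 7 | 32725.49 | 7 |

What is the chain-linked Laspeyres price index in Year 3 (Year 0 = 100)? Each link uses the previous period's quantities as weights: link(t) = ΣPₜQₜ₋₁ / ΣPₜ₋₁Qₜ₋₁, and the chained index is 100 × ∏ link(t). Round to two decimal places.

Link Year 0→Year 1:
ΣP(Year 1)Q(Year 0) = 88.70×17 + 237.95×8 + 7209.64×12 + 21195.87×7 = 1507.9 + 1903.6 + 86515.68 + 148371.09 = 238298.27
ΣP(Year 0)Q(Year 0) = 92.81×17 + 235.06×8 + 7295.31×12 + 18250.92×7 = 1577.77 + 1880.48 + 87543.72 + 127756.44 = 218758.41
link = 238298.27/218758.41 = 1.089322
Link Year 1→Year 2:
ΣP(Year 2)Q(Year 1) = 105.57×17 + 230.45×8 + 8977.94×14 + 27439.24×6 = 1794.69 + 1843.6 + 125691.16 + 164635.44 = 293964.89
ΣP(Year 1)Q(Year 1) = 88.70×17 + 237.95×8 + 7209.64×14 + 21195.87×6 = 1507.9 + 1903.6 + 100934.96 + 127175.22 = 231521.68
link = 293964.89/231521.68 = 1.269708
Link Year 2→Year 3:
ΣP(Year 3)Q(Year 2) = 128.62×18 + 291.47×7 + 9147.86×16 + 32725.49×7 = 2315.16 + 2040.29 + 146365.76 + 229078.43 = 379799.64
ΣP(Year 2)Q(Year 2) = 105.57×18 + 230.45×7 + 8977.94×16 + 27439.24×7 = 1900.26 + 1613.15 + 143647.04 + 192074.68 = 339235.13
link = 379799.64/339235.13 = 1.119576
Chained index = 100 × 1.089322 × 1.269708 × 1.119576 = 154.8509

154.85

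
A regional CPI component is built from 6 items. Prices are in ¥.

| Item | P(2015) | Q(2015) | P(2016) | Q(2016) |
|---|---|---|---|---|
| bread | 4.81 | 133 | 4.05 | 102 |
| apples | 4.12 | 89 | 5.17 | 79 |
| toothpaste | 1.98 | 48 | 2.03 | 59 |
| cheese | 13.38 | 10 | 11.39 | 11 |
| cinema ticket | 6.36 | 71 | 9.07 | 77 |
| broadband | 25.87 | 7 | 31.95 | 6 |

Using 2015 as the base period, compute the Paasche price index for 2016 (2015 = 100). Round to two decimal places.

Paasche price index uses current-period quantities as weights.
ΣP(2016)·Q(2016) = 4.05×102 + 5.17×79 + 2.03×59 + 11.39×11 + 9.07×77 + 31.95×6 = 413.1 + 408.43 + 119.77 + 125.29 + 698.39 + 191.7 = 1956.68
ΣP(2015)·Q(2016) = 4.81×102 + 4.12×79 + 1.98×59 + 13.38×11 + 6.36×77 + 25.87×6 = 490.62 + 325.48 + 116.82 + 147.18 + 489.72 + 155.22 = 1725.04
Index = 1956.68 / 1725.04 × 100 = 113.4281

113.43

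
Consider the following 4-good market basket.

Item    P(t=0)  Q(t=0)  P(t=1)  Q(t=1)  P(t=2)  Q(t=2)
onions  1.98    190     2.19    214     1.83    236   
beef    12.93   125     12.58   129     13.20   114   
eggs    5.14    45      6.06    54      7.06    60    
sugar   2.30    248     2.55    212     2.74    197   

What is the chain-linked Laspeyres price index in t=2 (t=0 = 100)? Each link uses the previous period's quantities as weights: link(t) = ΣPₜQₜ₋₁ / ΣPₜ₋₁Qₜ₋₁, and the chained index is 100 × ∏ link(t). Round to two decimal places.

Link t=0→t=1:
ΣP(t=1)Q(t=0) = 2.19×190 + 12.58×125 + 6.06×45 + 2.55×248 = 416.1 + 1572.5 + 272.7 + 632.4 = 2893.7
ΣP(t=0)Q(t=0) = 1.98×190 + 12.93×125 + 5.14×45 + 2.30×248 = 376.2 + 1616.25 + 231.3 + 570.4 = 2794.15
link = 2893.7/2794.15 = 1.035628
Link t=1→t=2:
ΣP(t=2)Q(t=1) = 1.83×214 + 13.20×129 + 7.06×54 + 2.74×212 = 391.62 + 1702.8 + 381.24 + 580.88 = 3056.54
ΣP(t=1)Q(t=1) = 2.19×214 + 12.58×129 + 6.06×54 + 2.55×212 = 468.66 + 1622.82 + 327.24 + 540.6 = 2959.32
link = 3056.54/2959.32 = 1.032852
Chained index = 100 × 1.035628 × 1.032852 = 106.9651

106.97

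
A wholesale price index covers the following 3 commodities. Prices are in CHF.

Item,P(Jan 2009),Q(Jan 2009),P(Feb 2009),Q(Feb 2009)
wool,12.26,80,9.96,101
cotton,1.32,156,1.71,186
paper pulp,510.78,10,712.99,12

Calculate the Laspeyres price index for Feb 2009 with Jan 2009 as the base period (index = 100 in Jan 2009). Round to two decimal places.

Laspeyres price index uses base-period quantities as weights.
ΣP(Feb 2009)·Q(Jan 2009) = 9.96×80 + 1.71×156 + 712.99×10 = 796.8 + 266.76 + 7129.9 = 8193.46
ΣP(Jan 2009)·Q(Jan 2009) = 12.26×80 + 1.32×156 + 510.78×10 = 980.8 + 205.92 + 5107.8 = 6294.52
Index = 8193.46 / 6294.52 × 100 = 130.1681

130.17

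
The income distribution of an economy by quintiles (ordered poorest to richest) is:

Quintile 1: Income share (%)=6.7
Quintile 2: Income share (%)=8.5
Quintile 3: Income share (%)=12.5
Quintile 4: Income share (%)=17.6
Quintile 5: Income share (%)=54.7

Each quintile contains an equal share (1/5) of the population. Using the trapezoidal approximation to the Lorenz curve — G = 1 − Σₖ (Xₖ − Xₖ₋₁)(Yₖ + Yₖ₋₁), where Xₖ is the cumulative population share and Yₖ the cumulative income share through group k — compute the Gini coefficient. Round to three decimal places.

Cumulative income shares Yₖ: 0.0670, 0.1520, 0.2770, 0.4530, 1.0000
Σ (Xₖ−Xₖ₋₁)(Yₖ+Yₖ₋₁) = (1/5)(0.0670+0.0000) + (1/5)(0.1520+0.0670) + (1/5)(0.2770+0.1520) + (1/5)(0.4530+0.2770) + (1/5)(1.0000+0.4530)
  = 0.0134 + 0.0438 + 0.0858 + 0.1460 + 0.2906 = 0.5796
G = 1 − 0.5796 = 0.4204

0.420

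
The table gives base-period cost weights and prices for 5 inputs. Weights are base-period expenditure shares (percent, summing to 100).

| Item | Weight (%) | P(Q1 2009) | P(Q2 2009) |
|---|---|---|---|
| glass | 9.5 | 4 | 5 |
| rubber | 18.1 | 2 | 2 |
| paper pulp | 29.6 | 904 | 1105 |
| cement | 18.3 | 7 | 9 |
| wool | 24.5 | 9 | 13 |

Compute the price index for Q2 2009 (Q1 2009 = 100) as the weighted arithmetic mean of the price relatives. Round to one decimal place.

glass: 9.5 × (5/4) = 9.5 × 1.250000 = 11.8750
rubber: 18.1 × (2/2) = 18.1 × 1.000000 = 18.1000
paper pulp: 29.6 × (1105/904) = 29.6 × 1.222345 = 36.1814
cement: 18.3 × (9/7) = 18.3 × 1.285714 = 23.5286
wool: 24.5 × (13/9) = 24.5 × 1.444444 = 35.3889
Index = Σ wᵢ·(p₁ᵢ/p₀ᵢ) = 11.8750 + 18.1000 + 36.1814 + 23.5286 + 35.3889 = 125.0739

125.1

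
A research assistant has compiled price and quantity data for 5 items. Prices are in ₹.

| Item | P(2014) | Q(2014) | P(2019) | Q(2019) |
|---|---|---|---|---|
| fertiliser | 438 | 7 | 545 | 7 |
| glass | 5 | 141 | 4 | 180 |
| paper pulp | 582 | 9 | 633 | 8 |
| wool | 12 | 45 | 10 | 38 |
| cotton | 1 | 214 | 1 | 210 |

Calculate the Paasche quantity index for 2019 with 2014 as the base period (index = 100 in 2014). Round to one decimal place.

Paasche quantity index uses current-period prices as weights.
ΣP(2019)·Q(2019) = 545×7 + 4×180 + 633×8 + 10×38 + 1×210 = 3815 + 720 + 5064 + 380 + 210 = 10189
ΣP(2019)·Q(2014) = 545×7 + 4×141 + 633×9 + 10×45 + 1×214 = 3815 + 564 + 5697 + 450 + 214 = 10740
Index = 10189 / 10740 × 100 = 94.8696

94.9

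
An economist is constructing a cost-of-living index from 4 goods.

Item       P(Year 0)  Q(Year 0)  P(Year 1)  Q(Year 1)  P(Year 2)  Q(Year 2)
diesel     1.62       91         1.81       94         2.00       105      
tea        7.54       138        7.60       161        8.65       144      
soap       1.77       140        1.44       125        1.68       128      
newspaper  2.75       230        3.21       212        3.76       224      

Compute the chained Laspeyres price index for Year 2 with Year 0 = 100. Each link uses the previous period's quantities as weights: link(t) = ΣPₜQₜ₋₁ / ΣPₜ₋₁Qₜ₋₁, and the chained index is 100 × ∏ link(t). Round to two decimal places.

Link Year 0→Year 1:
ΣP(Year 1)Q(Year 0) = 1.81×91 + 7.60×138 + 1.44×140 + 3.21×230 = 164.71 + 1048.8 + 201.6 + 738.3 = 2153.41
ΣP(Year 0)Q(Year 0) = 1.62×91 + 7.54×138 + 1.77×140 + 2.75×230 = 147.42 + 1040.52 + 247.8 + 632.5 = 2068.24
link = 2153.41/2068.24 = 1.041180
Link Year 1→Year 2:
ΣP(Year 2)Q(Year 1) = 2.00×94 + 8.65×161 + 1.68×125 + 3.76×212 = 188 + 1392.65 + 210 + 797.12 = 2587.77
ΣP(Year 1)Q(Year 1) = 1.81×94 + 7.60×161 + 1.44×125 + 3.21×212 = 170.14 + 1223.6 + 180 + 680.52 = 2254.26
link = 2587.77/2254.26 = 1.147947
Chained index = 100 × 1.041180 × 1.147947 = 119.5219

119.52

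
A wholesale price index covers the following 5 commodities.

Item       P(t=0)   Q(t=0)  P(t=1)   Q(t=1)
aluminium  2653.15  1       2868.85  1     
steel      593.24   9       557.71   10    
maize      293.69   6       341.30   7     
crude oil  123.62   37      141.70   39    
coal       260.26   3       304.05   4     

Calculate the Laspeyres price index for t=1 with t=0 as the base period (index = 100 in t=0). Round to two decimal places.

Laspeyres price index uses base-period quantities as weights.
ΣP(t=1)·Q(t=0) = 2868.85×1 + 557.71×9 + 341.30×6 + 141.70×37 + 304.05×3 = 2868.85 + 5019.39 + 2047.8 + 5242.9 + 912.15 = 16091.09
ΣP(t=0)·Q(t=0) = 2653.15×1 + 593.24×9 + 293.69×6 + 123.62×37 + 260.26×3 = 2653.15 + 5339.16 + 1762.14 + 4573.94 + 780.78 = 15109.17
Index = 16091.09 / 15109.17 × 100 = 106.4988

106.50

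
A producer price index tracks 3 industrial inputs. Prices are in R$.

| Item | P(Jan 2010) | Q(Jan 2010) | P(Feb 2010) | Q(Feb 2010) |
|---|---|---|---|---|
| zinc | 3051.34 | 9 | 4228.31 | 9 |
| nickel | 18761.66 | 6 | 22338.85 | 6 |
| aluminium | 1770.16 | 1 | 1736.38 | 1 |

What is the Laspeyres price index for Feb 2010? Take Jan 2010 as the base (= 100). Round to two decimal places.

Laspeyres price index uses base-period quantities as weights.
ΣP(Feb 2010)·Q(Jan 2010) = 4228.31×9 + 22338.85×6 + 1736.38×1 = 38054.79 + 134033.1 + 1736.38 = 173824.27
ΣP(Jan 2010)·Q(Jan 2010) = 3051.34×9 + 18761.66×6 + 1770.16×1 = 27462.06 + 112569.96 + 1770.16 = 141802.18
Index = 173824.27 / 141802.18 × 100 = 122.5822

122.58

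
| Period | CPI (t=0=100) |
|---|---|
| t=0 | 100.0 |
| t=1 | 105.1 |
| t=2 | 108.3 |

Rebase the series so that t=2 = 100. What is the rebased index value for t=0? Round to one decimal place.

92.3

Rebased(t=0) = 100.0 / 108.3 × 100 = 92.3361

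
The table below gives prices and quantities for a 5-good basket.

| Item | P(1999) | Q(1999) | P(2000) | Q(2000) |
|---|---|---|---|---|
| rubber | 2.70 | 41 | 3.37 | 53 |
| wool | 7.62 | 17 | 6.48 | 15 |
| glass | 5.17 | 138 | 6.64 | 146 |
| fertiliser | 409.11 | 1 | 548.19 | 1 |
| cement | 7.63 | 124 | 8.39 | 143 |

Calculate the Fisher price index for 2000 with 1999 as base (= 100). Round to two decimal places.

119.19

Laspeyres component (base-period weights):
ΣP(2000)Q(1999) = 3.37×41 + 6.48×17 + 6.64×138 + 548.19×1 + 8.39×124 = 138.17 + 110.16 + 916.32 + 548.19 + 1040.36 = 2753.2
ΣP(1999)Q(1999) = 2.70×41 + 7.62×17 + 5.17×138 + 409.11×1 + 7.63×124 = 110.7 + 129.54 + 713.46 + 409.11 + 946.12 = 2308.93
L = 2753.2 / 2308.93 × 100 = 119.2414
Paasche component (current-period weights):
ΣP(2000)Q(2000) = 3.37×53 + 6.48×15 + 6.64×146 + 548.19×1 + 8.39×143 = 178.61 + 97.2 + 969.44 + 548.19 + 1199.77 = 2993.21
ΣP(1999)Q(2000) = 2.70×53 + 7.62×15 + 5.17×146 + 409.11×1 + 7.63×143 = 143.1 + 114.3 + 754.82 + 409.11 + 1091.09 = 2512.42
P = 2993.21 / 2512.42 × 100 = 119.1365
Fisher = √(L × P) = √(119.2414 × 119.1365) = 119.1889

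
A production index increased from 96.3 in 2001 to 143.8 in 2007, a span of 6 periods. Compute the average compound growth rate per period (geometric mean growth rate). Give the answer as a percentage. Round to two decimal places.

6.91%

Growth factor = (143.8/96.3)^(1/6) = (1.493250)^(1/6) = 1.069109
Growth rate = 1.069109 − 1 = 0.069109 = 6.9109%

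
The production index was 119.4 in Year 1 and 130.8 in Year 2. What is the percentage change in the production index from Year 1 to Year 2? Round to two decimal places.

9.55%

Change = (130.8 − 119.4) / 119.4 × 100
       = 11.4 / 119.4 × 100 = 9.5477%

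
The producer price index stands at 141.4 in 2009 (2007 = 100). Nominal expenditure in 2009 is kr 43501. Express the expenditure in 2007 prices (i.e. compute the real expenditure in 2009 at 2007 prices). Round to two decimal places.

30764.50

Real = Nominal ÷ (Index/100) = 43501 ÷ (141.4/100)
     = 43501 ÷ 1.414 = 30764.4979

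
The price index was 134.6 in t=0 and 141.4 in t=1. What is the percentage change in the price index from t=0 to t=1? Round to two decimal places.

Change = (141.4 − 134.6) / 134.6 × 100
       = 6.8 / 134.6 × 100 = 5.0520%

5.05%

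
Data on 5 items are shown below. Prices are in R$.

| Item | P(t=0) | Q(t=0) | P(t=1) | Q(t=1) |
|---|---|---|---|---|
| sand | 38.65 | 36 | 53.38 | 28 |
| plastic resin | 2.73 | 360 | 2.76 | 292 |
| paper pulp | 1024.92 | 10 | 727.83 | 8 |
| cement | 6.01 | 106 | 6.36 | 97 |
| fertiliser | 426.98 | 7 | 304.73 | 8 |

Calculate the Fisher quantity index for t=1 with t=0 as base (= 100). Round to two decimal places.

Laspeyres component (base-period weights):
ΣP(t=0)Q(t=1) = 38.65×28 + 2.73×292 + 1024.92×8 + 6.01×97 + 426.98×8 = 1082.2 + 797.16 + 8199.36 + 582.97 + 3415.84 = 14077.53
ΣP(t=0)Q(t=0) = 38.65×36 + 2.73×360 + 1024.92×10 + 6.01×106 + 426.98×7 = 1391.4 + 982.8 + 10249.2 + 637.06 + 2988.86 = 16249.32
L = 14077.53 / 16249.32 × 100 = 86.6346
Paasche component (current-period weights):
ΣP(t=1)Q(t=1) = 53.38×28 + 2.76×292 + 727.83×8 + 6.36×97 + 304.73×8 = 1494.64 + 805.92 + 5822.64 + 616.92 + 2437.84 = 11177.96
ΣP(t=1)Q(t=0) = 53.38×36 + 2.76×360 + 727.83×10 + 6.36×106 + 304.73×7 = 1921.68 + 993.6 + 7278.3 + 674.16 + 2133.11 = 13000.85
P = 11177.96 / 13000.85 × 100 = 85.9787
Fisher = √(L × P) = √(86.6346 × 85.9787) = 86.3060

86.31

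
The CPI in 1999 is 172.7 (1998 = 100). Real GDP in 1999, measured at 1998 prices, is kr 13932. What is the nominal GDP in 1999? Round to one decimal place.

24060.6

Nominal = Real × (Index/100) = 13932 × (172.7/100)
        = 13932 × 1.727 = 24060.5640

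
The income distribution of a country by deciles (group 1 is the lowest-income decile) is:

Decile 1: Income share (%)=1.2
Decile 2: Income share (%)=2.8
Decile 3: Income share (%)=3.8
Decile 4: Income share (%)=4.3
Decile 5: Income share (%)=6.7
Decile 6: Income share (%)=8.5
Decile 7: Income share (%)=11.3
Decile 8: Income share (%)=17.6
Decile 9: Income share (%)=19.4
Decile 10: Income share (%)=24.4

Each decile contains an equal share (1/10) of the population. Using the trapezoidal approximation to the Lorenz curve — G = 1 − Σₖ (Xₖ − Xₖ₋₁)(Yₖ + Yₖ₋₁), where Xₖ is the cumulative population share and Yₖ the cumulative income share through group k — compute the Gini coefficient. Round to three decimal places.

Cumulative income shares Yₖ: 0.0120, 0.0400, 0.0780, 0.1210, 0.1880, 0.2730, 0.3860, 0.5620, 0.7560, 1.0000
Σ (Xₖ−Xₖ₋₁)(Yₖ+Yₖ₋₁) = (1/10)(0.0120+0.0000) + (1/10)(0.0400+0.0120) + (1/10)(0.0780+0.0400) + (1/10)(0.1210+0.0780) + (1/10)(0.1880+0.1210) + (1/10)(0.2730+0.1880) + (1/10)(0.3860+0.2730) + (1/10)(0.5620+0.3860) + (1/10)(0.7560+0.5620) + (1/10)(1.0000+0.7560)
  = 0.0012 + 0.0052 + 0.0118 + 0.0199 + 0.0309 + 0.0461 + 0.0659 + 0.0948 + 0.1318 + 0.1756 = 0.5832
G = 1 − 0.5832 = 0.4168

0.417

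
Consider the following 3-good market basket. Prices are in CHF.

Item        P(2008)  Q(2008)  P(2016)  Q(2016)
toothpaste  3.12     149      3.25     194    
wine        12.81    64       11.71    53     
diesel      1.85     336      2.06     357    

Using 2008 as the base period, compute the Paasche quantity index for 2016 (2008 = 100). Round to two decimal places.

103.15

Paasche quantity index uses current-period prices as weights.
ΣP(2016)·Q(2016) = 3.25×194 + 11.71×53 + 2.06×357 = 630.5 + 620.63 + 735.42 = 1986.55
ΣP(2016)·Q(2008) = 3.25×149 + 11.71×64 + 2.06×336 = 484.25 + 749.44 + 692.16 = 1925.85
Index = 1986.55 / 1925.85 × 100 = 103.1519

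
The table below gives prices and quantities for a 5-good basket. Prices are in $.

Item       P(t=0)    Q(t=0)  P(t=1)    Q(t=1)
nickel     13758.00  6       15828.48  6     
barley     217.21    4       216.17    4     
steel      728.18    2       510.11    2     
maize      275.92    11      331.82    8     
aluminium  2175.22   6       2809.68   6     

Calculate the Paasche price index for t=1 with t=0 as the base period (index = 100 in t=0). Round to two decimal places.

Paasche price index uses current-period quantities as weights.
ΣP(t=1)·Q(t=1) = 15828.48×6 + 216.17×4 + 510.11×2 + 331.82×8 + 2809.68×6 = 94970.88 + 864.68 + 1020.22 + 2654.56 + 16858.08 = 116368.42
ΣP(t=0)·Q(t=1) = 13758.00×6 + 217.21×4 + 728.18×2 + 275.92×8 + 2175.22×6 = 82548 + 868.84 + 1456.36 + 2207.36 + 13051.32 = 100131.88
Index = 116368.42 / 100131.88 × 100 = 116.2152

116.22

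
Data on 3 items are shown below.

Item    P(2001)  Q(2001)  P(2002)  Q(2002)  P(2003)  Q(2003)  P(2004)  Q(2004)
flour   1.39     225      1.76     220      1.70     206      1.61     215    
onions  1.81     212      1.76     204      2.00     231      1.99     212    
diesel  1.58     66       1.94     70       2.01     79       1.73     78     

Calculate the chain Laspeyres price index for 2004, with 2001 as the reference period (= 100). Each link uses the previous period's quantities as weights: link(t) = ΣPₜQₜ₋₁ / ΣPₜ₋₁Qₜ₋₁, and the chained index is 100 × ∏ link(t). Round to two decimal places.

112.02

Link 2001→2002:
ΣP(2002)Q(2001) = 1.76×225 + 1.76×212 + 1.94×66 = 396 + 373.12 + 128.04 = 897.16
ΣP(2001)Q(2001) = 1.39×225 + 1.81×212 + 1.58×66 = 312.75 + 383.72 + 104.28 = 800.75
link = 897.16/800.75 = 1.120400
Link 2002→2003:
ΣP(2003)Q(2002) = 1.70×220 + 2.00×204 + 2.01×70 = 374 + 408 + 140.7 = 922.7
ΣP(2002)Q(2002) = 1.76×220 + 1.76×204 + 1.94×70 = 387.2 + 359.04 + 135.8 = 882.04
link = 922.7/882.04 = 1.046098
Link 2003→2004:
ΣP(2004)Q(2003) = 1.61×206 + 1.99×231 + 1.73×79 = 331.66 + 459.69 + 136.67 = 928.02
ΣP(2003)Q(2003) = 1.70×206 + 2.00×231 + 2.01×79 = 350.2 + 462 + 158.79 = 970.99
link = 928.02/970.99 = 0.955746
Chained index = 100 × 1.120400 × 1.046098 × 0.955746 = 112.0180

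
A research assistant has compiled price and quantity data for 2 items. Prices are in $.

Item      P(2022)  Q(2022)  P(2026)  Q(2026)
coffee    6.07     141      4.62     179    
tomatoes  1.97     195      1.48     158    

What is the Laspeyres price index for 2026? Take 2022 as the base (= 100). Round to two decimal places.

Laspeyres price index uses base-period quantities as weights.
ΣP(2026)·Q(2022) = 4.62×141 + 1.48×195 = 651.42 + 288.6 = 940.02
ΣP(2022)·Q(2022) = 6.07×141 + 1.97×195 = 855.87 + 384.15 = 1240.02
Index = 940.02 / 1240.02 × 100 = 75.8068

75.81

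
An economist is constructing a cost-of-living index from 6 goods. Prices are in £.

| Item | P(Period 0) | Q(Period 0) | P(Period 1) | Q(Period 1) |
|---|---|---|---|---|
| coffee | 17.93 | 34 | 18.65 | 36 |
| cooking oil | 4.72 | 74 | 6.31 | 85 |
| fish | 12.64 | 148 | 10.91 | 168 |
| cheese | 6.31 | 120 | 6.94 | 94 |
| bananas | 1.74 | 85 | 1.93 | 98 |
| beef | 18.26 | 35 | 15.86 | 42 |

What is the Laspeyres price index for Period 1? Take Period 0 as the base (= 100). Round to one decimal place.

97.6

Laspeyres price index uses base-period quantities as weights.
ΣP(Period 1)·Q(Period 0) = 18.65×34 + 6.31×74 + 10.91×148 + 6.94×120 + 1.93×85 + 15.86×35 = 634.1 + 466.94 + 1614.68 + 832.8 + 164.05 + 555.1 = 4267.67
ΣP(Period 0)·Q(Period 0) = 17.93×34 + 4.72×74 + 12.64×148 + 6.31×120 + 1.74×85 + 18.26×35 = 609.62 + 349.28 + 1870.72 + 757.2 + 147.9 + 639.1 = 4373.82
Index = 4267.67 / 4373.82 × 100 = 97.5731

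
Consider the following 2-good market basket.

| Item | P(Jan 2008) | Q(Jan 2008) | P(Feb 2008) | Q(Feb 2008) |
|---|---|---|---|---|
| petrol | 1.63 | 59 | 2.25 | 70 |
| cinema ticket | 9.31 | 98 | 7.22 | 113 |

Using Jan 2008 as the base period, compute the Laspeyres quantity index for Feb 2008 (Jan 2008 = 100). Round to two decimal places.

115.62

Laspeyres quantity index uses base-period prices as weights.
ΣP(Jan 2008)·Q(Feb 2008) = 1.63×70 + 9.31×113 = 114.1 + 1052.03 = 1166.13
ΣP(Jan 2008)·Q(Jan 2008) = 1.63×59 + 9.31×98 = 96.17 + 912.38 = 1008.55
Index = 1166.13 / 1008.55 × 100 = 115.6244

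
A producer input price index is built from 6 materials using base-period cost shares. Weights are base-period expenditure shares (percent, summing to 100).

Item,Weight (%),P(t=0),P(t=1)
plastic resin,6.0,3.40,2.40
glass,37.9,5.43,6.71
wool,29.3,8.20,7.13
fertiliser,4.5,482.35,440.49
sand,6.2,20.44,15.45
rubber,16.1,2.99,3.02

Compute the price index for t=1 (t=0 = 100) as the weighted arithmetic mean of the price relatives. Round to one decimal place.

101.6

plastic resin: 6.0 × (2.40/3.40) = 6.0 × 0.705882 = 4.2353
glass: 37.9 × (6.71/5.43) = 37.9 × 1.235727 = 46.8341
wool: 29.3 × (7.13/8.20) = 29.3 × 0.869512 = 25.4767
fertiliser: 4.5 × (440.49/482.35) = 4.5 × 0.913217 = 4.1095
sand: 6.2 × (15.45/20.44) = 6.2 × 0.755871 = 4.6864
rubber: 16.1 × (3.02/2.99) = 16.1 × 1.010033 = 16.2615
Index = Σ wᵢ·(p₁ᵢ/p₀ᵢ) = 4.2353 + 46.8341 + 25.4767 + 4.1095 + 4.6864 + 16.2615 = 101.6035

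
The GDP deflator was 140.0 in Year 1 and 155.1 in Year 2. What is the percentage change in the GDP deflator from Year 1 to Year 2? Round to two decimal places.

Change = (155.1 − 140.0) / 140.0 × 100
       = 15.1 / 140.0 × 100 = 10.7857%

10.79%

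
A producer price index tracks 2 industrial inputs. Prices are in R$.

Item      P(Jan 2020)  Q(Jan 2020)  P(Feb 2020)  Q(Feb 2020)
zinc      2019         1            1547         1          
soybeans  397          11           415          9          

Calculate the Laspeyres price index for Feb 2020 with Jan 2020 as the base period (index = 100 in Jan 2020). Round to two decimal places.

95.71

Laspeyres price index uses base-period quantities as weights.
ΣP(Feb 2020)·Q(Jan 2020) = 1547×1 + 415×11 = 1547 + 4565 = 6112
ΣP(Jan 2020)·Q(Jan 2020) = 2019×1 + 397×11 = 2019 + 4367 = 6386
Index = 6112 / 6386 × 100 = 95.7094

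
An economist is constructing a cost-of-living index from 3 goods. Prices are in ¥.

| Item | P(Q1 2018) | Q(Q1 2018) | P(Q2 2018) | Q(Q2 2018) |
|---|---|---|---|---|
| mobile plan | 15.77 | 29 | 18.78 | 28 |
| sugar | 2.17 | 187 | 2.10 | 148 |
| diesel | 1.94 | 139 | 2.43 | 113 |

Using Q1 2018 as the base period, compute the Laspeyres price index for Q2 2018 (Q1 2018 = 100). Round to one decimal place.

112.6

Laspeyres price index uses base-period quantities as weights.
ΣP(Q2 2018)·Q(Q1 2018) = 18.78×29 + 2.10×187 + 2.43×139 = 544.62 + 392.7 + 337.77 = 1275.09
ΣP(Q1 2018)·Q(Q1 2018) = 15.77×29 + 2.17×187 + 1.94×139 = 457.33 + 405.79 + 269.66 = 1132.78
Index = 1275.09 / 1132.78 × 100 = 112.5629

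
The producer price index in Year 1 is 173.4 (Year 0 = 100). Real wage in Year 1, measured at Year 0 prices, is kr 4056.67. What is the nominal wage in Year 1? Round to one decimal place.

7034.3

Nominal = Real × (Index/100) = 4056.67 × (173.4/100)
        = 4056.67 × 1.734 = 7034.2658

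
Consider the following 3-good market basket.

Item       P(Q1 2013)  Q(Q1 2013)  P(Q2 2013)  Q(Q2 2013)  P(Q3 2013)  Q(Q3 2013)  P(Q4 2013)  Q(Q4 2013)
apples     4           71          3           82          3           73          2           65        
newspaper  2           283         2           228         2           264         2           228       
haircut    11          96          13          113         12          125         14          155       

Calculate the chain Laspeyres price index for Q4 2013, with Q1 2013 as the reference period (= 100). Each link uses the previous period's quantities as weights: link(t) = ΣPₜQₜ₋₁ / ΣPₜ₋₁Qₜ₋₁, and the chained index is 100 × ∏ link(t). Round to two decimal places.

108.75

Link Q1 2013→Q2 2013:
ΣP(Q2 2013)Q(Q1 2013) = 3×71 + 2×283 + 13×96 = 213 + 566 + 1248 = 2027
ΣP(Q1 2013)Q(Q1 2013) = 4×71 + 2×283 + 11×96 = 284 + 566 + 1056 = 1906
link = 2027/1906 = 1.063484
Link Q2 2013→Q3 2013:
ΣP(Q3 2013)Q(Q2 2013) = 3×82 + 2×228 + 12×113 = 246 + 456 + 1356 = 2058
ΣP(Q2 2013)Q(Q2 2013) = 3×82 + 2×228 + 13×113 = 246 + 456 + 1469 = 2171
link = 2058/2171 = 0.947950
Link Q3 2013→Q4 2013:
ΣP(Q4 2013)Q(Q3 2013) = 2×73 + 2×264 + 14×125 = 146 + 528 + 1750 = 2424
ΣP(Q3 2013)Q(Q3 2013) = 3×73 + 2×264 + 12×125 = 219 + 528 + 1500 = 2247
link = 2424/2247 = 1.078772
Chained index = 100 × 1.063484 × 0.947950 × 1.078772 = 108.7542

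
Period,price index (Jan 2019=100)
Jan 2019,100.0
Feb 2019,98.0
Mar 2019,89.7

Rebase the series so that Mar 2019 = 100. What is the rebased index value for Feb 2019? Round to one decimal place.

109.3

Rebased(Feb 2019) = 98.0 / 89.7 × 100 = 109.2531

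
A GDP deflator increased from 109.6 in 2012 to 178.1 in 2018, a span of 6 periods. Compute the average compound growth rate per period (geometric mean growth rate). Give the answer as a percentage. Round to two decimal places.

Growth factor = (178.1/109.6)^(1/6) = (1.625000)^(1/6) = 1.084282
Growth rate = 1.084282 − 1 = 0.084282 = 8.4282%

8.43%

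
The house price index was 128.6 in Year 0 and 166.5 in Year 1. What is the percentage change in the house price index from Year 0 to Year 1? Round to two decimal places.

Change = (166.5 − 128.6) / 128.6 × 100
       = 37.9 / 128.6 × 100 = 29.4712%

29.47%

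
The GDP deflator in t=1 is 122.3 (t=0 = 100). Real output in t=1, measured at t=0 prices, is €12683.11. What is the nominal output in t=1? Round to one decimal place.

Nominal = Real × (Index/100) = 12683.11 × (122.3/100)
        = 12683.11 × 1.223 = 15511.4435

15511.4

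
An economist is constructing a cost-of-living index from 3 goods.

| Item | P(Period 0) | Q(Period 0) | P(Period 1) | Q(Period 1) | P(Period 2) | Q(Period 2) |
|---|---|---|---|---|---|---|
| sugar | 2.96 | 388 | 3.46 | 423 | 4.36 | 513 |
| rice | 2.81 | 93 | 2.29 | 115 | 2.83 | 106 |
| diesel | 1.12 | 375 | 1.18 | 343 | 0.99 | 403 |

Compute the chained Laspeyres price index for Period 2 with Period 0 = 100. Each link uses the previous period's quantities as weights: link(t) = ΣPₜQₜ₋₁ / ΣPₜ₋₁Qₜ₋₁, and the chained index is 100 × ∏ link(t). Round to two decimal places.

128.53

Link Period 0→Period 1:
ΣP(Period 1)Q(Period 0) = 3.46×388 + 2.29×93 + 1.18×375 = 1342.48 + 212.97 + 442.5 = 1997.95
ΣP(Period 0)Q(Period 0) = 2.96×388 + 2.81×93 + 1.12×375 = 1148.48 + 261.33 + 420 = 1829.81
link = 1997.95/1829.81 = 1.091889
Link Period 1→Period 2:
ΣP(Period 2)Q(Period 1) = 4.36×423 + 2.83×115 + 0.99×343 = 1844.28 + 325.45 + 339.57 = 2509.3
ΣP(Period 1)Q(Period 1) = 3.46×423 + 2.29×115 + 1.18×343 = 1463.58 + 263.35 + 404.74 = 2131.67
link = 2509.3/2131.67 = 1.177152
Chained index = 100 × 1.091889 × 1.177152 = 128.5320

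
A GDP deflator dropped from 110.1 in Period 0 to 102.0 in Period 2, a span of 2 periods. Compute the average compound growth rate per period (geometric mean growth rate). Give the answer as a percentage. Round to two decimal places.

Growth factor = (102.0/110.1)^(1/2) = (0.926431)^(1/2) = 0.962513
Growth rate = 0.962513 − 1 = -0.037487 = -3.7487%

-3.75%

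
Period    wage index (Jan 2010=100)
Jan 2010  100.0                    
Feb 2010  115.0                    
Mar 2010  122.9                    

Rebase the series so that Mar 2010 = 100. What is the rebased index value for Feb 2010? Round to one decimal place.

Rebased(Feb 2010) = 115.0 / 122.9 × 100 = 93.5720

93.6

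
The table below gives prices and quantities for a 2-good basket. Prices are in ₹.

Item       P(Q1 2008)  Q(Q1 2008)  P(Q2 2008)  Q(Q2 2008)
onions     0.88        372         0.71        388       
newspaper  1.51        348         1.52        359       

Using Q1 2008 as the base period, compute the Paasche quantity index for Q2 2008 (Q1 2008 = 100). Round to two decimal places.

103.54

Paasche quantity index uses current-period prices as weights.
ΣP(Q2 2008)·Q(Q2 2008) = 0.71×388 + 1.52×359 = 275.48 + 545.68 = 821.16
ΣP(Q2 2008)·Q(Q1 2008) = 0.71×372 + 1.52×348 = 264.12 + 528.96 = 793.08
Index = 821.16 / 793.08 × 100 = 103.5406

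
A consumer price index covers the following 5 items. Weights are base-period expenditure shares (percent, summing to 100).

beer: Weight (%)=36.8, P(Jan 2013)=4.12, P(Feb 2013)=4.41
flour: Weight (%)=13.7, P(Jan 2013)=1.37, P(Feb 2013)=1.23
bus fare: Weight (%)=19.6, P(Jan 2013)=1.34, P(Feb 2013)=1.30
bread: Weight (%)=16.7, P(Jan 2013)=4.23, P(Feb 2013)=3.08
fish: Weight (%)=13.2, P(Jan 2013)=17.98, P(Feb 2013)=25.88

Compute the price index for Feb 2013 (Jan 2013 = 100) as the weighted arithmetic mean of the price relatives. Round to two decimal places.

beer: 36.8 × (4.41/4.12) = 36.8 × 1.070388 = 39.3903
flour: 13.7 × (1.23/1.37) = 13.7 × 0.897810 = 12.3000
bus fare: 19.6 × (1.30/1.34) = 19.6 × 0.970149 = 19.0149
bread: 16.7 × (3.08/4.23) = 16.7 × 0.728132 = 12.1598
fish: 13.2 × (25.88/17.98) = 13.2 × 1.439377 = 18.9998
Index = Σ wᵢ·(p₁ᵢ/p₀ᵢ) = 39.3903 + 12.3000 + 19.0149 + 12.1598 + 18.9998 = 101.8648

101.86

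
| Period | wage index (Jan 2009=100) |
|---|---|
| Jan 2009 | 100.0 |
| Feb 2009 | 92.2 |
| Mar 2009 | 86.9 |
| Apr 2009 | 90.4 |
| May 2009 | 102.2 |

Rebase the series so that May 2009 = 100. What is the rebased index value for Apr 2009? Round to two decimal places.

Rebased(Apr 2009) = 90.4 / 102.2 × 100 = 88.4540

88.45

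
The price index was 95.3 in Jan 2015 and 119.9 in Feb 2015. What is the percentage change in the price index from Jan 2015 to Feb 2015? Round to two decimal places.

25.81%

Change = (119.9 − 95.3) / 95.3 × 100
       = 24.6 / 95.3 × 100 = 25.8132%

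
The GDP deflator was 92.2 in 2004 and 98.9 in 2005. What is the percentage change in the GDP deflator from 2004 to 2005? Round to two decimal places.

Change = (98.9 − 92.2) / 92.2 × 100
       = 6.7 / 92.2 × 100 = 7.2668%

7.27%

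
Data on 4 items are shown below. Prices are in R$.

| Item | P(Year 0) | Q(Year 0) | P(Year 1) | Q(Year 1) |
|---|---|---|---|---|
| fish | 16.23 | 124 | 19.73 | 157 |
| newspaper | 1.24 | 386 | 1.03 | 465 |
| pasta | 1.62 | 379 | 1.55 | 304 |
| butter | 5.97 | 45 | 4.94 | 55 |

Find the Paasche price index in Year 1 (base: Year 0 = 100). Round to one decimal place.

Paasche price index uses current-period quantities as weights.
ΣP(Year 1)·Q(Year 1) = 19.73×157 + 1.03×465 + 1.55×304 + 4.94×55 = 3097.61 + 478.95 + 471.2 + 271.7 = 4319.46
ΣP(Year 0)·Q(Year 1) = 16.23×157 + 1.24×465 + 1.62×304 + 5.97×55 = 2548.11 + 576.6 + 492.48 + 328.35 = 3945.54
Index = 4319.46 / 3945.54 × 100 = 109.4770

109.5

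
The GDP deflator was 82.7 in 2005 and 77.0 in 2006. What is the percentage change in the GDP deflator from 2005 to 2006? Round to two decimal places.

Change = (77.0 − 82.7) / 82.7 × 100
       = -5.7 / 82.7 × 100 = -6.8924%

-6.89%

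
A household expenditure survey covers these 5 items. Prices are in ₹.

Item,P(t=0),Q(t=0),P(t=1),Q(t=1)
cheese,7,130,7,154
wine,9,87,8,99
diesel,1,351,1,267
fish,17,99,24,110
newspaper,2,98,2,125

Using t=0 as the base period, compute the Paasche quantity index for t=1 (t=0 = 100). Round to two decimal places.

Paasche quantity index uses current-period prices as weights.
ΣP(t=1)·Q(t=1) = 7×154 + 8×99 + 1×267 + 24×110 + 2×125 = 1078 + 792 + 267 + 2640 + 250 = 5027
ΣP(t=1)·Q(t=0) = 7×130 + 8×87 + 1×351 + 24×99 + 2×98 = 910 + 696 + 351 + 2376 + 196 = 4529
Index = 5027 / 4529 × 100 = 110.9958

111.00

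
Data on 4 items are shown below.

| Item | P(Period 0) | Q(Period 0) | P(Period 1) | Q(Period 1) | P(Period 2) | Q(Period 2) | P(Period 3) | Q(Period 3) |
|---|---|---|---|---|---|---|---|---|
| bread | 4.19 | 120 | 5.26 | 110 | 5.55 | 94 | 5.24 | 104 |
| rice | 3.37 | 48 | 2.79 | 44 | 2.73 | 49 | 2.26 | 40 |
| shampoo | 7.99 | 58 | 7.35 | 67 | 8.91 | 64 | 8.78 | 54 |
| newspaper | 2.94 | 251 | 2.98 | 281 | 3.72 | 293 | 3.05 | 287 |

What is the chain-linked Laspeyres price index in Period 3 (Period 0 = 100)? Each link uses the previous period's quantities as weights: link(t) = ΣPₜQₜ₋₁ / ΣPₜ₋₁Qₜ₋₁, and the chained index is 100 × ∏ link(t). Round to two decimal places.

Link Period 0→Period 1:
ΣP(Period 1)Q(Period 0) = 5.26×120 + 2.79×48 + 7.35×58 + 2.98×251 = 631.2 + 133.92 + 426.3 + 747.98 = 1939.4
ΣP(Period 0)Q(Period 0) = 4.19×120 + 3.37×48 + 7.99×58 + 2.94×251 = 502.8 + 161.76 + 463.42 + 737.94 = 1865.92
link = 1939.4/1865.92 = 1.039380
Link Period 1→Period 2:
ΣP(Period 2)Q(Period 1) = 5.55×110 + 2.73×44 + 8.91×67 + 3.72×281 = 610.5 + 120.12 + 596.97 + 1045.32 = 2372.91
ΣP(Period 1)Q(Period 1) = 5.26×110 + 2.79×44 + 7.35×67 + 2.98×281 = 578.6 + 122.76 + 492.45 + 837.38 = 2031.19
link = 2372.91/2031.19 = 1.168236
Link Period 2→Period 3:
ΣP(Period 3)Q(Period 2) = 5.24×94 + 2.26×49 + 8.78×64 + 3.05×293 = 492.56 + 110.74 + 561.92 + 893.65 = 2058.87
ΣP(Period 2)Q(Period 2) = 5.55×94 + 2.73×49 + 8.91×64 + 3.72×293 = 521.7 + 133.77 + 570.24 + 1089.96 = 2315.67
link = 2058.87/2315.67 = 0.889103
Chained index = 100 × 1.039380 × 1.168236 × 0.889103 = 107.9586

107.96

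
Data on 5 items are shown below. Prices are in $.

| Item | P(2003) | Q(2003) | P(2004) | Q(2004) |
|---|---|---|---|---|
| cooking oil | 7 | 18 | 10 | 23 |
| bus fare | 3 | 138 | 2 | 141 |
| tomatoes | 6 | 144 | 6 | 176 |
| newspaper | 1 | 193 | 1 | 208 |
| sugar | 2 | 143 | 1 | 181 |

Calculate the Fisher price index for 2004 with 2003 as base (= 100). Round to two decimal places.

Laspeyres component (base-period weights):
ΣP(2004)Q(2003) = 10×18 + 2×138 + 6×144 + 1×193 + 1×143 = 180 + 276 + 864 + 193 + 143 = 1656
ΣP(2003)Q(2003) = 7×18 + 3×138 + 6×144 + 1×193 + 2×143 = 126 + 414 + 864 + 193 + 286 = 1883
L = 1656 / 1883 × 100 = 87.9448
Paasche component (current-period weights):
ΣP(2004)Q(2004) = 10×23 + 2×141 + 6×176 + 1×208 + 1×181 = 230 + 282 + 1056 + 208 + 181 = 1957
ΣP(2003)Q(2004) = 7×23 + 3×141 + 6×176 + 1×208 + 2×181 = 161 + 423 + 1056 + 208 + 362 = 2210
P = 1957 / 2210 × 100 = 88.5520
Fisher = √(L × P) = √(87.9448 × 88.5520) = 88.2479

88.25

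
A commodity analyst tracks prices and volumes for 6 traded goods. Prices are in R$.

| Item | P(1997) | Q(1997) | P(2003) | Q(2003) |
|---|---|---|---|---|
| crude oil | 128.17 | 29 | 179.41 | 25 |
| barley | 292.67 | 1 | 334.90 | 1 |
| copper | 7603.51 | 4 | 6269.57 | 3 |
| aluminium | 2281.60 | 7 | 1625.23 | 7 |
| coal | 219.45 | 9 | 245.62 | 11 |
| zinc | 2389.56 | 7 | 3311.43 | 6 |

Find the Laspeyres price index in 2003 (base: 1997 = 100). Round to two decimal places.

97.52

Laspeyres price index uses base-period quantities as weights.
ΣP(2003)·Q(1997) = 179.41×29 + 334.90×1 + 6269.57×4 + 1625.23×7 + 245.62×9 + 3311.43×7 = 5202.89 + 334.9 + 25078.28 + 11376.61 + 2210.58 + 23180.01 = 67383.27
ΣP(1997)·Q(1997) = 128.17×29 + 292.67×1 + 7603.51×4 + 2281.60×7 + 219.45×9 + 2389.56×7 = 3716.93 + 292.67 + 30414.04 + 15971.2 + 1975.05 + 16726.92 = 69096.81
Index = 67383.27 / 69096.81 × 100 = 97.5201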